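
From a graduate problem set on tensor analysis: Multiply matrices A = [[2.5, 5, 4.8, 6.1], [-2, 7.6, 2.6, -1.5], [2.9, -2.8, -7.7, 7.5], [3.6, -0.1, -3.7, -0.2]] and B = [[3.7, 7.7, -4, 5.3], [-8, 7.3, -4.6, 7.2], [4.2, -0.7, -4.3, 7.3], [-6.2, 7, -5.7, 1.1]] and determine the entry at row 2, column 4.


(AB)_{ij} = sum_k A_{ik} B_{kj}.
For i=2, j=4:
A_{21} * B_{14} = -2 * 5.3 = -10.6
A_{22} * B_{24} = 7.6 * 7.2 = 54.72
A_{23} * B_{34} = 2.6 * 7.3 = 18.98
A_{24} * B_{44} = -1.5 * 1.1 = -1.65
Sum = -10.6 + 54.72 + 18.98 + -1.65 = 61.45

61.45


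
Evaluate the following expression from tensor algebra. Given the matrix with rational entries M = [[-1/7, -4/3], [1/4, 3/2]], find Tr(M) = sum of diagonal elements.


The trace is the sum of diagonal entries.
Diagonal: M[1,1] = -1/7, M[2,2] = 3/2
Tr(M) = -1/7 + 3/2
Computing step by step:
After adding M[1,1]: -1/7
After adding M[2,2]: 19/14
Tr(M) = 19/14

19/14


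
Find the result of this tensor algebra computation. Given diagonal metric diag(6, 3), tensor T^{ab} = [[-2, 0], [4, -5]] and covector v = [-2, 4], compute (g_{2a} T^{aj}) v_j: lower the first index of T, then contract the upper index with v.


Step 1: lower the first index. For a diagonal metric, g_{ia} T^{aj} = g_{ii} T^{ij} (no sum on i).
g_{22} = 3
S_2{}^1 = 3 * T^{21} = 3 * 4 = 12
S_2{}^2 = 3 * T^{22} = 3 * -5 = -15
Step 2: contract S_2{}^j with v_j.
S_2{}^1 * v_1 = 12 * -2 = -24
S_2{}^2 * v_2 = -15 * 4 = -60
Result = -24 + -60 = -84

-84


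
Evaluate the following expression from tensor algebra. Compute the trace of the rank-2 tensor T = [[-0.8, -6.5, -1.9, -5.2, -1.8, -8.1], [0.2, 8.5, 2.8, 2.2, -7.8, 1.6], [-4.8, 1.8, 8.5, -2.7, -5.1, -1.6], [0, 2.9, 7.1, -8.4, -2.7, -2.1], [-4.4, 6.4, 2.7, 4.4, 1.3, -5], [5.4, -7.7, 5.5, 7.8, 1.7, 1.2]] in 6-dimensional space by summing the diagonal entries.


The contraction (trace) of a rank-2 tensor is the sum of its diagonal elements.
Diagonal entries: A[1,1] = -0.8, A[2,2] = 8.5, A[3,3] = 8.5, A[4,4] = -8.4, A[5,5] = 1.3, A[6,6] = 1.2
Tr(A) = -0.8 + 8.5 + 8.5 + -8.4 + 1.3 + 1.2 = 10.3

10.3


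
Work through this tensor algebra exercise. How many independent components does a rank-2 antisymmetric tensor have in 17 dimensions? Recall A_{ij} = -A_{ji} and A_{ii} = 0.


An antisymmetric rank-2 tensor satisfies A_{ij} = -A_{ji}, so diagonal entries are zero.
The independent components are the upper-triangular entries: C(n, 2) = n(n-1)/2.
n = 17
C(17, 2) = 17 * 16 / 2 = 272 / 2 = 136

136


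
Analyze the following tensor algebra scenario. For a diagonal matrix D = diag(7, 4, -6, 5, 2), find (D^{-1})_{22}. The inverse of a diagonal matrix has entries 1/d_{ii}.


For a diagonal matrix, the inverse has entries (D^{-1})_{ii} = 1/d_{ii}.
The diagonal entries are: d_{11} = 7, d_{22} = 4, d_{33} = -6, d_{44} = 5, d_{55} = 2
We need (D^{-1})_{22} = 1/d_{22} = 1/4 = 1/4

1/4


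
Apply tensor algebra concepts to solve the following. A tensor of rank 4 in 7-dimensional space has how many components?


The number of components of a rank-r tensor in d dimensions is d^r.
Here d = 7 and r = 4.
7^4 = 2401

2401


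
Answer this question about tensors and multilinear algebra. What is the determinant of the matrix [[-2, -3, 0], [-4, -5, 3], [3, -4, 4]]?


Expanding along the first row, det(A) = a11*M_11 - a12*M_12 + a13*M_13, where M_1j is the (1,j) minor.
Minor M_11 = -5*4 - 3*-4 = -8
Minor M_12 = -4*4 - 3*3 = -25
Minor M_13 = -4*-4 - -5*3 = 31
det = -2*(-8) - -3*(-25) + 0*(31)
    = 16 - 75 + 0
    = -59

-59


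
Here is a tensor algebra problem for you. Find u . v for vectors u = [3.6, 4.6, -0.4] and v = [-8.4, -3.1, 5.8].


The inner product u . v = sum of u_i * v_i.
Term-by-term: 3.6 * -8.4, 4.6 * -3.1, -0.4 * 5.8
Products: -30.24, -14.26, -2.32
Sum = -30.24 + -14.26 + -2.32 = -46.82

-46.82


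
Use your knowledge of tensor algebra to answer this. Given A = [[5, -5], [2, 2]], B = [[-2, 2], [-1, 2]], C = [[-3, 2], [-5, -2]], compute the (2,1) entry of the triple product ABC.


(ABC)_{21} = sum_m (AB)_{2m} C_{m1}. First compute row 2 of AB.
(AB)_{21} = 2*-2 + 2*-1 = -6
(AB)_{22} = 2*2 + 2*2 = 8
Now contract with column 1 of C:
(AB)_{21} * C_{11} = -6 * -3 = 18
(AB)_{22} * C_{21} = 8 * -5 = -40
(ABC)_{21} = 18 + -40 = -22

-22


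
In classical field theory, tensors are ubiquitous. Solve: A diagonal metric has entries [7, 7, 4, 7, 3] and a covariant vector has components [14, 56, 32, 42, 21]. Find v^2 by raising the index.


To raise an index with a diagonal metric: v^i = v_i / g_{ii}.
For index 2: v_2 = 56, g_{22} = 7
v^2 = 56 / 7 = 8

8


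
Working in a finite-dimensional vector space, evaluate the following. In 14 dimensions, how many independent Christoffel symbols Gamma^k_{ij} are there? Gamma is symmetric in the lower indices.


Christoffel symbols Gamma^k_{ij} are symmetric in i,j, so there are d * d(d+1)/2 independent symbols.
d = 14
d(d+1)/2 = 14 * 15 / 2 = 105
Total = 14 * 105 = 1470

1470


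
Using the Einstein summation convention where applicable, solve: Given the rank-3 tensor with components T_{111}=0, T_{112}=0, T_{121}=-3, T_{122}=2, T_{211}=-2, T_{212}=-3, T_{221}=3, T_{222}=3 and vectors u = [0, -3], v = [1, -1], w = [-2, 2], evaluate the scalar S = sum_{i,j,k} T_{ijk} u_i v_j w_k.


S = sum over i,j,k of T_{ijk} u_i v_j w_k. Expanding all 8 terms:
T_{111}*u_1*v_1*w_1 = 0*0*1*-2 = 0  (running total: 0)
T_{112}*u_1*v_1*w_2 = 0*0*1*2 = 0  (running total: 0)
T_{121}*u_1*v_2*w_1 = -3*0*-1*-2 = 0  (running total: 0)
T_{122}*u_1*v_2*w_2 = 2*0*-1*2 = 0  (running total: 0)
T_{211}*u_2*v_1*w_1 = -2*-3*1*-2 = -12  (running total: -12)
T_{212}*u_2*v_1*w_2 = -3*-3*1*2 = 18  (running total: 6)
T_{221}*u_2*v_2*w_1 = 3*-3*-1*-2 = -18  (running total: -12)
T_{222}*u_2*v_2*w_2 = 3*-3*-1*2 = 18  (running total: 6)
S = 6

6


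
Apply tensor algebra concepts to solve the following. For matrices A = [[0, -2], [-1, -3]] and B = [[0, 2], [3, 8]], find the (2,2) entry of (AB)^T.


(AB)^T_{ij} = (AB)_{ji} = sum_k A_{jk} B_{ki}.
For i=2, j=2 we need (AB)_{22}:
A_{21} * B_{12} = -1 * 2 = -2
A_{22} * B_{22} = -3 * 8 = -24
Sum = -2 + -24 = -26

-26


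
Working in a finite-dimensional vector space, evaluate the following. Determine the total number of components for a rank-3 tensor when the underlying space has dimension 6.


The number of components of a rank-r tensor in d dimensions is d^r.
Here d = 6 and r = 3.
6^3 = 216

216


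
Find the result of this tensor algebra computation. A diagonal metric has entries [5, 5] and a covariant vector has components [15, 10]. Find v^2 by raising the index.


To raise an index with a diagonal metric: v^i = v_i / g_{ii}.
For index 2: v_2 = 10, g_{22} = 5
v^2 = 10 / 5 = 2

2


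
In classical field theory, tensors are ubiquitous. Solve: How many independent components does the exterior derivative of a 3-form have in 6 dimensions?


The exterior derivative of a p-form is a (p+1)-form.
Its number of independent components is C(n, p+1).
n = 6, p+1 = 4
C(6, 4) = 15

15


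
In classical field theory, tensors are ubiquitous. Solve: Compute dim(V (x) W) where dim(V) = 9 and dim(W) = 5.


The dimension of a tensor product is the product of dimensions.
dim(V) = 9, dim(W) = 5
dim(V (x) W) = 9 * 5 = 45

45


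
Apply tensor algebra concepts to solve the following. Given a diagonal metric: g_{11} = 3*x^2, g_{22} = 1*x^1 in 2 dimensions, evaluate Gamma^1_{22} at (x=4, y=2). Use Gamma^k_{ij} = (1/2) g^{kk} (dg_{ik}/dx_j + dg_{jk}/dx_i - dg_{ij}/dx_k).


For a diagonal metric, Gamma^k_{ij} = (1/2) g^{kk} (dg_{ik}/dx_j + dg_{jk}/dx_i - dg_{ij}/dx_k).
The metric is diagonal, so g_{ab} = 0 for a != b.
At the given point: g_{11} = 48, g_{22} = 4
g^{11} = 1/48
dg_{21}/dx_2 = 0 (off-diagonal)
dg_{21}/dx_2 = 0 (off-diagonal)
dg_{22}/dx_1 = dg_{22}/dx_1 = 1
Numerator = 0 + 0 - 1 = -1
Gamma^1_{22} = -1 / (2 * 48) = -1/96

-1/96


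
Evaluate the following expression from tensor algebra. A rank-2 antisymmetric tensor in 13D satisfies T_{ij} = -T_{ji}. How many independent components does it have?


An antisymmetric rank-2 tensor satisfies A_{ij} = -A_{ji}, so diagonal entries are zero.
The independent components are the upper-triangular entries: C(n, 2) = n(n-1)/2.
n = 13
C(13, 2) = 13 * 12 / 2 = 156 / 2 = 78

78


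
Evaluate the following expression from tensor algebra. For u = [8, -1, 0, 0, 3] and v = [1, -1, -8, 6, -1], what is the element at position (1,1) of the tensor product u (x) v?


The outer product entry T_{ij} = u_i * v_j.
We need i=1, j=1.
u_1 = 8, v_1 = 1
T_{1,1} = 8 * 1 = 8

8


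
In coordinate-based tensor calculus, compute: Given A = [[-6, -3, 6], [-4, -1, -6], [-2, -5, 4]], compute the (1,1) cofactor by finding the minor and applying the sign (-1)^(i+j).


To find cofactor C_{11}, delete row 1 and column 1.
The resulting 2x2 submatrix is: [[-1, -6], [-5, 4]]
Minor M_{11} = -1*4 - -6*-5
  = -4 - 30 = -34
Sign = (-1)^(1+1) = (-1)^2 = 1
Cofactor C_{11} = 1 * -34 = -34

-34


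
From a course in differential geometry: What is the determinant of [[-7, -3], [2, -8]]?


For a 2x2 matrix [[a, b], [c, d]], det = a*d - b*c.
a = -7, b = -3, c = 2, d = -8
a*d = -7 * -8 = 56
b*c = -3 * 2 = -6
det = 56 - -6 = 62

62


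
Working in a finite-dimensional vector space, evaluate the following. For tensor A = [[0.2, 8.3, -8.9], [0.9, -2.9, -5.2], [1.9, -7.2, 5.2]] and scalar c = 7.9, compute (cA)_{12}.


Scalar multiplication: (cA)_{ij} = c * A_{ij}.
c = 7.9
A_{12} = 8.3
(cA)_{12} = 7.9 * 8.3 = 65.57

65.57


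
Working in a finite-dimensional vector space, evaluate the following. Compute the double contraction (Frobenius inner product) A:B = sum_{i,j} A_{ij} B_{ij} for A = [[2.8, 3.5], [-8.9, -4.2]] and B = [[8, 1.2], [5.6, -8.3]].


A:B = sum over all i,j of A_{ij} * B_{ij}.
Row 1: 2.8*8=22.4, 3.5*1.2=4.2 => row sum = 26.6
Row 2: -8.9*5.6=-49.84, -4.2*-8.3=34.86 => row sum = -14.98
Total = 26.6 + -14.98 = 11.62

11.62


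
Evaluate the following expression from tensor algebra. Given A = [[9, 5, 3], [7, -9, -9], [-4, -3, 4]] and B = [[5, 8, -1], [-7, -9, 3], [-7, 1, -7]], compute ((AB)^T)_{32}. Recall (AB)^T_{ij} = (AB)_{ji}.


(AB)^T_{ij} = (AB)_{ji} = sum_k A_{jk} B_{ki}.
For i=3, j=2 we need (AB)_{23}:
A_{21} * B_{13} = 7 * -1 = -7
A_{22} * B_{23} = -9 * 3 = -27
A_{23} * B_{33} = -9 * -7 = 63
Sum = -7 + -27 + 63 = 29

29


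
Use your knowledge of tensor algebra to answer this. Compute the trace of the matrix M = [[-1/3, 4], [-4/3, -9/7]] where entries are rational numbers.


The trace is the sum of diagonal entries.
Diagonal: M[1,1] = -1/3, M[2,2] = -9/7
Tr(M) = -1/3 + -9/7
Computing step by step:
After adding M[1,1]: -1/3
After adding M[2,2]: -34/21
Tr(M) = -34/21

-34/21


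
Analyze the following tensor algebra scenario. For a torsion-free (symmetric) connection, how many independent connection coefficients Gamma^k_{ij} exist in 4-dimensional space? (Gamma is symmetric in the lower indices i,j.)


Christoffel symbols Gamma^k_{ij} are symmetric in i,j, so there are d * d(d+1)/2 independent symbols.
d = 4
d(d+1)/2 = 4 * 5 / 2 = 10
Total = 4 * 10 = 40

40


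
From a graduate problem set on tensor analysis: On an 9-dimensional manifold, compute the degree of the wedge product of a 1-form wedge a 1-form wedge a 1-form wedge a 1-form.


The degree of a wedge product is the sum of the degrees of the individual forms.
Degrees: 1, 1, 1, 1
Total degree = 1 + 1 + 1 + 1 = 4

4


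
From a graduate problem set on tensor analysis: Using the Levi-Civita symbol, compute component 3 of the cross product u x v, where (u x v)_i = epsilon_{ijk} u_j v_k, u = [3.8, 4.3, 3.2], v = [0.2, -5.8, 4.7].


(u x v)_3 = sum_{j,k} epsilon_{3jk} u_j v_k. Only permutations of (1,2,3) contribute; the two non-zero terms are:
eps_{312} u_1 v_2 = 1 * 3.8 * -5.8 = -22.04
eps_{321} u_2 v_1 = -1 * 4.3 * 0.2 = -0.86
(u x v)_3 = -22.9

-22.9


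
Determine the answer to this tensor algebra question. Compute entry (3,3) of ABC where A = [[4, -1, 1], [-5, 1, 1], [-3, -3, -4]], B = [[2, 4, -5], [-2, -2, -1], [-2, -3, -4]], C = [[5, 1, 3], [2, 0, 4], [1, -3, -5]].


(ABC)_{33} = sum_m (AB)_{3m} C_{m3}. First compute row 3 of AB.
(AB)_{31} = -3*2 + -3*-2 + -4*-2 = 8
(AB)_{32} = -3*4 + -3*-2 + -4*-3 = 6
(AB)_{33} = -3*-5 + -3*-1 + -4*-4 = 34
Now contract with column 3 of C:
(AB)_{31} * C_{13} = 8 * 3 = 24
(AB)_{32} * C_{23} = 6 * 4 = 24
(AB)_{33} * C_{33} = 34 * -5 = -170
(ABC)_{33} = 24 + 24 + -170 = -122

-122


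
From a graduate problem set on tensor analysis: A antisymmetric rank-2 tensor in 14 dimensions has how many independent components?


A antisymmetric rank-2 tensor in d dimensions has d(d-1)/2 independent components.
d = 14
d(d-1)/2 = 14 * 13 / 2 = 182 / 2 = 91

91


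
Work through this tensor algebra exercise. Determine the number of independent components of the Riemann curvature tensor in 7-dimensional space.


The Riemann tensor in d dimensions has d^2(d^2 - 1)/12 independent components.
d = 7, so d^2 = 49
d^2 - 1 = 48
d^2(d^2 - 1) = 49 * 48 = 2352
Divide by 12: 2352 / 12 = 196

196


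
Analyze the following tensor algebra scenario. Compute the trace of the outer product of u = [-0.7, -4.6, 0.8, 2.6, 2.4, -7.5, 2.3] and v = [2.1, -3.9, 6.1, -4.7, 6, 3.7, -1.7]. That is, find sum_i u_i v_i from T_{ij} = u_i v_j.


The outer product gives T_{ij} = u_i v_j.
The trace (contraction) is Tr(T) = sum_i T_{ii} = sum_i u_i v_i.
Diagonal entries:
T_{11} = u_1 * v_1 = -0.7 * 2.1 = -1.47
T_{22} = u_2 * v_2 = -4.6 * -3.9 = 17.94
T_{33} = u_3 * v_3 = 0.8 * 6.1 = 4.88
T_{44} = u_4 * v_4 = 2.6 * -4.7 = -12.22
T_{55} = u_5 * v_5 = 2.4 * 6 = 14.4
T_{66} = u_6 * v_6 = -7.5 * 3.7 = -27.75
T_{77} = u_7 * v_7 = 2.3 * -1.7 = -3.91
Tr(T) = -1.47 + 17.94 + 4.88 + -12.22 + 14.4 + -27.75 + -3.91 = -8.13

-8.13


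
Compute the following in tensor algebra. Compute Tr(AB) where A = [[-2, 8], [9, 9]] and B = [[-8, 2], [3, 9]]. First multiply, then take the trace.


Tr(AB) = sum_i (AB)_{ii} where (AB)_{ii} = sum_k A_{ik} B_{ki}.
(AB)_{11} = -2*-8 + 8*3 = 40
(AB)_{22} = 9*2 + 9*9 = 99
Tr(AB) = 40 + 99 = 139

139


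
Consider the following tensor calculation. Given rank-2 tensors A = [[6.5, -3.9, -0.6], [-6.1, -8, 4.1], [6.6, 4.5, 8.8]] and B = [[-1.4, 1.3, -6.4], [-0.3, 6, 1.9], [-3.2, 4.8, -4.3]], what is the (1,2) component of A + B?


Tensor addition is component-wise: (A + B)_{ij} = A_{ij} + B_{ij}.
A_{12} = -3.9
B_{12} = 1.3
(A + B)_{12} = -3.9 + 1.3 = -2.6

-2.6


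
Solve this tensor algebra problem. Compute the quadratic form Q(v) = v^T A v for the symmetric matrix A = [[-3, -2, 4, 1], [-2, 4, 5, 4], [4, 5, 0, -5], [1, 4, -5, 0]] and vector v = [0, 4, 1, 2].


First compute Av:
(Av)_1 = -3*0 + -2*4 + 4*1 + 1*2 = -2
(Av)_2 = -2*0 + 4*4 + 5*1 + 4*2 = 29
(Av)_3 = 4*0 + 5*4 + 0*1 + -5*2 = 10
(Av)_4 = 1*0 + 4*4 + -5*1 + 0*2 = 11
Av = [-2, 29, 10, 11]
Then v^T (Av) = 0*-2 + 4*29 + 1*10 + 2*11
= 0 + 116 + 10 + 22 = 148

148


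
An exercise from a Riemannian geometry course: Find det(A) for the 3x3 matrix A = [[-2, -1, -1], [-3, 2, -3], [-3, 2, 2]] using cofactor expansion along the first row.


Expanding along the first row, det(A) = a11*M_11 - a12*M_12 + a13*M_13, where M_1j is the (1,j) minor.
Minor M_11 = 2*2 - -3*2 = 10
Minor M_12 = -3*2 - -3*-3 = -15
Minor M_13 = -3*2 - 2*-3 = 0
det = -2*(10) - -1*(-15) + -1*(0)
    = -20 - 15 + 0
    = -35

-35


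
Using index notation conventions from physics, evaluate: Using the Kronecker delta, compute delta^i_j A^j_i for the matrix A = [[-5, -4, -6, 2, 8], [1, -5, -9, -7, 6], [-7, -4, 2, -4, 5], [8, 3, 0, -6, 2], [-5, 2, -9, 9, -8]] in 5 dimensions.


The contraction (trace) of a rank-2 tensor is the sum of its diagonal elements.
Diagonal entries: A[1,1] = -5, A[2,2] = -5, A[3,3] = 2, A[4,4] = -6, A[5,5] = -8
Tr(A) = -5 + -5 + 2 + -6 + -8 = -22

-22


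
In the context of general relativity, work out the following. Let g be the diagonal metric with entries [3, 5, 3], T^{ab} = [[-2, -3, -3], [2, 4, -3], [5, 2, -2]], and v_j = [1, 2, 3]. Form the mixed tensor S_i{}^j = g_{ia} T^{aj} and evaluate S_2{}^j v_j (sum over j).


Step 1: lower the first index. For a diagonal metric, g_{ia} T^{aj} = g_{ii} T^{ij} (no sum on i).
g_{22} = 5
S_2{}^1 = 5 * T^{21} = 5 * 2 = 10
S_2{}^2 = 5 * T^{22} = 5 * 4 = 20
S_2{}^3 = 5 * T^{23} = 5 * -3 = -15
Step 2: contract S_2{}^j with v_j.
S_2{}^1 * v_1 = 10 * 1 = 10
S_2{}^2 * v_2 = 20 * 2 = 40
S_2{}^3 * v_3 = -15 * 3 = -45
Result = 10 + 40 + -45 = 5

5


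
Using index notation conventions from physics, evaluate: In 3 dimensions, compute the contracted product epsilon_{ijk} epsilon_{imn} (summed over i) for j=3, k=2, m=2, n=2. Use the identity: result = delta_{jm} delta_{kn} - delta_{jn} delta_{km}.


Using the identity: epsilon_{ijk} epsilon_{imn} = delta_{jm} delta_{kn} - delta_{jn} delta_{km}.
delta_{32} = 0
delta_{22} = 1
delta_{32} = 0
delta_{22} = 1
Result = 0 * 1 - 0 * 1 = 0 - 0 = 0

0


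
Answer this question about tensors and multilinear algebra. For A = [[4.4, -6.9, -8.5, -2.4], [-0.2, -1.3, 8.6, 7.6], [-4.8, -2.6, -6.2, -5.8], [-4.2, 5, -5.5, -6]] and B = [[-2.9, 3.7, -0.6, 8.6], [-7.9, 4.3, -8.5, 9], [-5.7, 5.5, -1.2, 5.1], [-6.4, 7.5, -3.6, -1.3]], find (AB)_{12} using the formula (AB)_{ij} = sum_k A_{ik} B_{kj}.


(AB)_{ij} = sum_k A_{ik} B_{kj}.
For i=1, j=2:
A_{11} * B_{12} = 4.4 * 3.7 = 16.28
A_{12} * B_{22} = -6.9 * 4.3 = -29.67
A_{13} * B_{32} = -8.5 * 5.5 = -46.75
A_{14} * B_{42} = -2.4 * 7.5 = -18
Sum = 16.28 + -29.67 + -46.75 + -18 = -78.14

-78.14


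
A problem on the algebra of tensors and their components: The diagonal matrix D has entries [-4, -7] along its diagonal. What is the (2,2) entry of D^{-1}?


For a diagonal matrix, the inverse has entries (D^{-1})_{ii} = 1/d_{ii}.
The diagonal entries are: d_{11} = -4, d_{22} = -7
We need (D^{-1})_{22} = 1/d_{22} = 1/-7 = -1/7

-1/7


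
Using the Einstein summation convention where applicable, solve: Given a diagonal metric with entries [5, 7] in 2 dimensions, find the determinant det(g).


For a diagonal metric, the determinant is the product of diagonal entries.
Diagonal entries: 5, 7
det(g) = 5 * 7 = 35

35


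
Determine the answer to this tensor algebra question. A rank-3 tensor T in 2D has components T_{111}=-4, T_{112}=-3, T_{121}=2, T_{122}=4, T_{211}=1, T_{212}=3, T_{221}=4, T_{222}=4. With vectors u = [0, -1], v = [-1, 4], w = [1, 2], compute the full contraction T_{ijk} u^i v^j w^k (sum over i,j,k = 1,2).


S = sum over i,j,k of T_{ijk} u_i v_j w_k. Expanding all 8 terms:
T_{111}*u_1*v_1*w_1 = -4*0*-1*1 = 0  (running total: 0)
T_{112}*u_1*v_1*w_2 = -3*0*-1*2 = 0  (running total: 0)
T_{121}*u_1*v_2*w_1 = 2*0*4*1 = 0  (running total: 0)
T_{122}*u_1*v_2*w_2 = 4*0*4*2 = 0  (running total: 0)
T_{211}*u_2*v_1*w_1 = 1*-1*-1*1 = 1  (running total: 1)
T_{212}*u_2*v_1*w_2 = 3*-1*-1*2 = 6  (running total: 7)
T_{221}*u_2*v_2*w_1 = 4*-1*4*1 = -16  (running total: -9)
T_{222}*u_2*v_2*w_2 = 4*-1*4*2 = -32  (running total: -41)
S = -41

-41


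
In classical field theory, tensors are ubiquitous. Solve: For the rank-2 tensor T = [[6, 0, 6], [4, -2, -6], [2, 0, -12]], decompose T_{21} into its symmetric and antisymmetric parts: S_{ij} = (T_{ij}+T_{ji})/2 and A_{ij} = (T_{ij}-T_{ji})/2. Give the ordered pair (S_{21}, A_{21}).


T_{21} = 4
T_{12} = 0
S_{21} = (4 + 0)/2 = 4/2 = 2
A_{21} = (4 - 0)/2 = 4/2 = 2
Check: S + A = 2 + 2 = 4 = T_{21}.

(2, 2)


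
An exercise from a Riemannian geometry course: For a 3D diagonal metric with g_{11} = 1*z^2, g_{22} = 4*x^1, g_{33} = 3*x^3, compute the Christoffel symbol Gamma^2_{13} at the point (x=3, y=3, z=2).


For a diagonal metric, Gamma^k_{ij} = (1/2) g^{kk} (dg_{ik}/dx_j + dg_{jk}/dx_i - dg_{ij}/dx_k).
The metric is diagonal, so g_{ab} = 0 for a != b.
At the given point: g_{11} = 4, g_{22} = 12, g_{33} = 81
g^{22} = 1/12
dg_{12}/dx_3 = 0 (off-diagonal)
dg_{32}/dx_1 = 0 (off-diagonal)
dg_{13}/dx_2 = 0 (off-diagonal)
Numerator = 0 + 0 - 0 = 0
Gamma^2_{13} = 0 / (2 * 12) = 0

0


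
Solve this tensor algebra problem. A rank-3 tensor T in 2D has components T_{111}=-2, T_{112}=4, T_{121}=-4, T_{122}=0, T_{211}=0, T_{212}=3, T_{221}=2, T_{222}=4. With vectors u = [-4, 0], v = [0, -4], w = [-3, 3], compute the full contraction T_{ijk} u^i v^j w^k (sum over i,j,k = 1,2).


S = sum over i,j,k of T_{ijk} u_i v_j w_k. Expanding all 8 terms:
T_{111}*u_1*v_1*w_1 = -2*-4*0*-3 = 0  (running total: 0)
T_{112}*u_1*v_1*w_2 = 4*-4*0*3 = 0  (running total: 0)
T_{121}*u_1*v_2*w_1 = -4*-4*-4*-3 = 192  (running total: 192)
T_{122}*u_1*v_2*w_2 = 0*-4*-4*3 = 0  (running total: 192)
T_{211}*u_2*v_1*w_1 = 0*0*0*-3 = 0  (running total: 192)
T_{212}*u_2*v_1*w_2 = 3*0*0*3 = 0  (running total: 192)
T_{221}*u_2*v_2*w_1 = 2*0*-4*-3 = 0  (running total: 192)
T_{222}*u_2*v_2*w_2 = 4*0*-4*3 = 0  (running total: 192)
S = 192

192


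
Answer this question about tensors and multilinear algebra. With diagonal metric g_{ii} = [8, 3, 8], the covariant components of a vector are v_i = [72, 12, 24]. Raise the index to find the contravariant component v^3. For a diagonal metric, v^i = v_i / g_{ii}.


To raise an index with a diagonal metric: v^i = v_i / g_{ii}.
For index 3: v_3 = 24, g_{33} = 8
v^3 = 24 / 8 = 3

3


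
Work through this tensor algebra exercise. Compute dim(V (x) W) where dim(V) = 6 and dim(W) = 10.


The dimension of a tensor product is the product of dimensions.
dim(V) = 6, dim(W) = 10
dim(V (x) W) = 6 * 10 = 60

60


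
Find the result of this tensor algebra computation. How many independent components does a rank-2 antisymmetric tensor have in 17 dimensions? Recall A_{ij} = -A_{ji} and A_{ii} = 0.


An antisymmetric rank-2 tensor satisfies A_{ij} = -A_{ji}, so diagonal entries are zero.
The independent components are the upper-triangular entries: C(n, 2) = n(n-1)/2.
n = 17
C(17, 2) = 17 * 16 / 2 = 272 / 2 = 136

136


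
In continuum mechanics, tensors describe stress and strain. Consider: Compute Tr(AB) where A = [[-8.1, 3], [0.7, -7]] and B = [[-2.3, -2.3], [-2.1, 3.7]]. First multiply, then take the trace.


Tr(AB) = sum_i (AB)_{ii} where (AB)_{ii} = sum_k A_{ik} B_{ki}.
(AB)_{11} = -8.1*-2.3 + 3*-2.1 = 12.33
(AB)_{22} = 0.7*-2.3 + -7*3.7 = -27.51
Tr(AB) = 12.33 + -27.51 = -15.18

-15.18


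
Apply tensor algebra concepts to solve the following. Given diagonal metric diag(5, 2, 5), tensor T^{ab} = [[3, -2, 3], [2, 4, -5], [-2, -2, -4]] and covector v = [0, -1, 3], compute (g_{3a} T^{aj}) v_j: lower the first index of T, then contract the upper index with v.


Step 1: lower the first index. For a diagonal metric, g_{ia} T^{aj} = g_{ii} T^{ij} (no sum on i).
g_{33} = 5
S_3{}^1 = 5 * T^{31} = 5 * -2 = -10
S_3{}^2 = 5 * T^{32} = 5 * -2 = -10
S_3{}^3 = 5 * T^{33} = 5 * -4 = -20
Step 2: contract S_3{}^j with v_j.
S_3{}^1 * v_1 = -10 * 0 = 0
S_3{}^2 * v_2 = -10 * -1 = 10
S_3{}^3 * v_3 = -20 * 3 = -60
Result = 0 + 10 + -60 = -50

-50


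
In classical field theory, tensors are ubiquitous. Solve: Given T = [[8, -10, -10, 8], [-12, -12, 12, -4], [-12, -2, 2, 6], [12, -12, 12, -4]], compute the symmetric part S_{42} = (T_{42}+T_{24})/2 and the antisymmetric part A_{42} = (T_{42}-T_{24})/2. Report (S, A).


T_{42} = -12
T_{24} = -4
S_{42} = (-12 + -4)/2 = -16/2 = -8
A_{42} = (-12 - -4)/2 = -8/2 = -4
Check: S + A = -8 + -4 = -12 = T_{42}.

(-8, -4)


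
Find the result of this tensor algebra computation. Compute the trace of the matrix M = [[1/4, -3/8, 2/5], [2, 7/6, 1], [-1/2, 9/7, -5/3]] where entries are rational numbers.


The trace is the sum of diagonal entries.
Diagonal: M[1,1] = 1/4, M[2,2] = 7/6, M[3,3] = -5/3
Tr(M) = 1/4 + 7/6 + -5/3
Computing step by step:
After adding M[1,1]: 1/4
After adding M[2,2]: 17/12
After adding M[3,3]: -1/4
Tr(M) = -1/4

-1/4


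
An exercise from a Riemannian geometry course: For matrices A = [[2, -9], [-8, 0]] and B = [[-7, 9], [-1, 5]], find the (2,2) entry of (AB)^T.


(AB)^T_{ij} = (AB)_{ji} = sum_k A_{jk} B_{ki}.
For i=2, j=2 we need (AB)_{22}:
A_{21} * B_{12} = -8 * 9 = -72
A_{22} * B_{22} = 0 * 5 = 0
Sum = -72 + 0 = -72

-72


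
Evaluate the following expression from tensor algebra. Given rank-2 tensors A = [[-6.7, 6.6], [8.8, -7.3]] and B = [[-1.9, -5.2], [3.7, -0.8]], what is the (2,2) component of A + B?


Tensor addition is component-wise: (A + B)_{ij} = A_{ij} + B_{ij}.
A_{22} = -7.3
B_{22} = -0.8
(A + B)_{22} = -7.3 + -0.8 = -8.1

-8.1


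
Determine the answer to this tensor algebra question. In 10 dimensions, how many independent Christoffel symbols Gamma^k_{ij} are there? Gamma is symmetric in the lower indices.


Christoffel symbols Gamma^k_{ij} are symmetric in i,j, so there are d * d(d+1)/2 independent symbols.
d = 10
d(d+1)/2 = 10 * 11 / 2 = 55
Total = 10 * 55 = 550

550


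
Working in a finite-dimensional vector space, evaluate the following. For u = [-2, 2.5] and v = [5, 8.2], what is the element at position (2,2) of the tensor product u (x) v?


The outer product entry T_{ij} = u_i * v_j.
We need i=2, j=2.
u_2 = 2.5, v_2 = 8.2
T_{2,2} = 2.5 * 8.2 = 20.5

20.5


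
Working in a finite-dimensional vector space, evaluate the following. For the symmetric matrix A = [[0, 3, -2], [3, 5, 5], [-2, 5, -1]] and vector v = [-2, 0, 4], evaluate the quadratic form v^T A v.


First compute Av:
(Av)_1 = 0*-2 + 3*0 + -2*4 = -8
(Av)_2 = 3*-2 + 5*0 + 5*4 = 14
(Av)_3 = -2*-2 + 5*0 + -1*4 = 0
Av = [-8, 14, 0]
Then v^T (Av) = -2*-8 + 0*14 + 4*0
= 16 + 0 + 0 = 16

16


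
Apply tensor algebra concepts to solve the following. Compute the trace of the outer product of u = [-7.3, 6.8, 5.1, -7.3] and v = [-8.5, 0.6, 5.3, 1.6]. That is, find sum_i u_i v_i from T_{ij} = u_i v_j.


The outer product gives T_{ij} = u_i v_j.
The trace (contraction) is Tr(T) = sum_i T_{ii} = sum_i u_i v_i.
Diagonal entries:
T_{11} = u_1 * v_1 = -7.3 * -8.5 = 62.05
T_{22} = u_2 * v_2 = 6.8 * 0.6 = 4.08
T_{33} = u_3 * v_3 = 5.1 * 5.3 = 27.03
T_{44} = u_4 * v_4 = -7.3 * 1.6 = -11.68
Tr(T) = 62.05 + 4.08 + 27.03 + -11.68 = 81.48

81.48


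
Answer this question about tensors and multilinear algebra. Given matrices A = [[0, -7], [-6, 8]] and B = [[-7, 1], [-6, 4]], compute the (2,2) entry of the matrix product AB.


(AB)_{ij} = sum_k A_{ik} B_{kj}.
For i=2, j=2:
A_{21} * B_{12} = -6 * 1 = -6
A_{22} * B_{22} = 8 * 4 = 32
Sum = -6 + 32 = 26

26


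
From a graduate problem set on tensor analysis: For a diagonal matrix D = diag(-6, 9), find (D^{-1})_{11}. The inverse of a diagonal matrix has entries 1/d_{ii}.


For a diagonal matrix, the inverse has entries (D^{-1})_{ii} = 1/d_{ii}.
The diagonal entries are: d_{11} = -6, d_{22} = 9
We need (D^{-1})_{11} = 1/d_{11} = 1/-6 = -1/6

-1/6


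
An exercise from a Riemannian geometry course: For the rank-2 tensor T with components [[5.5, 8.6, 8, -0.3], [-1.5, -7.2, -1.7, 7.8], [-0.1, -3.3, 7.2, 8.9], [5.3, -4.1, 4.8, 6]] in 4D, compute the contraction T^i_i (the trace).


The contraction (trace) of a rank-2 tensor is the sum of its diagonal elements.
Diagonal entries: A[1,1] = 5.5, A[2,2] = -7.2, A[3,3] = 7.2, A[4,4] = 6
Tr(A) = 5.5 + -7.2 + 7.2 + 6 = 11.5

11.5


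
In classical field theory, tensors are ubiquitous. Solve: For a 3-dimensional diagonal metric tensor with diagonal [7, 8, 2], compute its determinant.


For a diagonal metric, the determinant is the product of diagonal entries.
Diagonal entries: 7, 8, 2
det(g) = 7 * 8 * 2 = 112

112


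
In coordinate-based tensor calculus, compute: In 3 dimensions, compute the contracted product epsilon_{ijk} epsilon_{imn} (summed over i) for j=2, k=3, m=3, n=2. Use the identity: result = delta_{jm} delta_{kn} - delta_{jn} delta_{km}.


Using the identity: epsilon_{ijk} epsilon_{imn} = delta_{jm} delta_{kn} - delta_{jn} delta_{km}.
delta_{23} = 0
delta_{32} = 0
delta_{22} = 1
delta_{33} = 1
Result = 0 * 0 - 1 * 1 = 0 - 1 = -1

-1


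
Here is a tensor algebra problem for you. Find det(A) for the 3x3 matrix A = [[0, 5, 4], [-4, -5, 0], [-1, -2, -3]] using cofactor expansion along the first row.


Expanding along the first row, det(A) = a11*M_11 - a12*M_12 + a13*M_13, where M_1j is the (1,j) minor.
Minor M_11 = -5*-3 - 0*-2 = 15
Minor M_12 = -4*-3 - 0*-1 = 12
Minor M_13 = -4*-2 - -5*-1 = 3
det = 0*(15) - 5*(12) + 4*(3)
    = 0 - 60 + 12
    = -48

-48


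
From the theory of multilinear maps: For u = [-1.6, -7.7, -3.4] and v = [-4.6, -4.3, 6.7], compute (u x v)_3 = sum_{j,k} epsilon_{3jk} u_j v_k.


(u x v)_3 = sum_{j,k} epsilon_{3jk} u_j v_k. Only permutations of (1,2,3) contribute; the two non-zero terms are:
eps_{312} u_1 v_2 = 1 * -1.6 * -4.3 = 6.88
eps_{321} u_2 v_1 = -1 * -7.7 * -4.6 = -35.42
(u x v)_3 = -28.54

-28.54


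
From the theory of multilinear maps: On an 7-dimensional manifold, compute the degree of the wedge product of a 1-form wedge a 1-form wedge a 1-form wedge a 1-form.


The degree of a wedge product is the sum of the degrees of the individual forms.
Degrees: 1, 1, 1, 1
Total degree = 1 + 1 + 1 + 1 = 4

4


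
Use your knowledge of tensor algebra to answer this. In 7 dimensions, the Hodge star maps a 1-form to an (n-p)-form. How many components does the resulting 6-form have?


The Hodge dual of a p-form on an n-dimensional manifold is an (n-p)-form.
n = 7, p = 1, so dual degree = 7 - 1 = 6
The number of components is C(n, n-p) = C(7, 6) = 7

7


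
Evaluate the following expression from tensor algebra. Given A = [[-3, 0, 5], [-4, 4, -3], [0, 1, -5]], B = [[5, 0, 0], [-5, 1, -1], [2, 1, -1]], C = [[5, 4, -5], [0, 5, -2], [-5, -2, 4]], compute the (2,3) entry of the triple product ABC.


(ABC)_{23} = sum_m (AB)_{2m} C_{m3}. First compute row 2 of AB.
(AB)_{21} = -4*5 + 4*-5 + -3*2 = -46
(AB)_{22} = -4*0 + 4*1 + -3*1 = 1
(AB)_{23} = -4*0 + 4*-1 + -3*-1 = -1
Now contract with column 3 of C:
(AB)_{21} * C_{13} = -46 * -5 = 230
(AB)_{22} * C_{23} = 1 * -2 = -2
(AB)_{23} * C_{33} = -1 * 4 = -4
(ABC)_{23} = 230 + -2 + -4 = 224

224


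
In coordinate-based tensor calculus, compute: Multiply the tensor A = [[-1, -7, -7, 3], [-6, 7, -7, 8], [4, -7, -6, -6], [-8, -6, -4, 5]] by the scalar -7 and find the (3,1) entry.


Scalar multiplication: (cA)_{ij} = c * A_{ij}.
c = -7
A_{31} = 4
(cA)_{31} = -7 * 4 = -28

-28


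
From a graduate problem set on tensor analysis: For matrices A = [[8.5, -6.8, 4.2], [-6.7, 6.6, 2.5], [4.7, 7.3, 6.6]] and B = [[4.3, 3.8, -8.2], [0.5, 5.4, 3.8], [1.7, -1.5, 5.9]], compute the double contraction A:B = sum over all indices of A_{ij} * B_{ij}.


A:B = sum over all i,j of A_{ij} * B_{ij}.
Row 1: 8.5*4.3=36.55, -6.8*3.8=-25.84, 4.2*-8.2=-34.44 => row sum = -23.73
Row 2: -6.7*0.5=-3.35, 6.6*5.4=35.64, 2.5*3.8=9.5 => row sum = 41.79
Row 3: 4.7*1.7=7.99, 7.3*-1.5=-10.95, 6.6*5.9=38.94 => row sum = 35.98
Total = -23.73 + 41.79 + 35.98 = 54.04

54.04


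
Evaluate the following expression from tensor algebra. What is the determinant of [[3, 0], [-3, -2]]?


For a 2x2 matrix [[a, b], [c, d]], det = a*d - b*c.
a = 3, b = 0, c = -3, d = -2
a*d = 3 * -2 = -6
b*c = 0 * -3 = 0
det = -6 - 0 = -6

-6


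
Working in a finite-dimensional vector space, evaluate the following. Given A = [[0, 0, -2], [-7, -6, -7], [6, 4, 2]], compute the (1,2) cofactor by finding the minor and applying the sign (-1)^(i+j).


To find cofactor C_{12}, delete row 1 and column 2.
The resulting 2x2 submatrix is: [[-7, -7], [6, 2]]
Minor M_{12} = -7*2 - -7*6
  = -14 - -42 = 28
Sign = (-1)^(1+2) = (-1)^3 = -1
Cofactor C_{12} = -1 * 28 = -28

-28


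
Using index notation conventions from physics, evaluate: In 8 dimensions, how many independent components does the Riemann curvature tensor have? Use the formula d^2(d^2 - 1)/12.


The Riemann tensor in d dimensions has d^2(d^2 - 1)/12 independent components.
d = 8, so d^2 = 64
d^2 - 1 = 63
d^2(d^2 - 1) = 64 * 63 = 4032
Divide by 12: 4032 / 12 = 336

336


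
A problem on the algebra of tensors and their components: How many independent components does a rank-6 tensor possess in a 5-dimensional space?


The number of components of a rank-r tensor in d dimensions is d^r.
Here d = 5 and r = 6.
5^6 = 15625

15625


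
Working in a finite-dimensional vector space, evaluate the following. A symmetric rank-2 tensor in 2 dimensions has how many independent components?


A symmetric rank-2 tensor in d dimensions has d(d+1)/2 independent components.
d = 2
d(d+1)/2 = 2 * 3 / 2 = 6 / 2 = 3

3


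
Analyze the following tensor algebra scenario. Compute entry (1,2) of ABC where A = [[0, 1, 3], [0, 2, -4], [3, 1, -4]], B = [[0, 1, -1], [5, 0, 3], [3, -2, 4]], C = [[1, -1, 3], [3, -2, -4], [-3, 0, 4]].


(ABC)_{12} = sum_m (AB)_{1m} C_{m2}. First compute row 1 of AB.
(AB)_{11} = 0*0 + 1*5 + 3*3 = 14
(AB)_{12} = 0*1 + 1*0 + 3*-2 = -6
(AB)_{13} = 0*-1 + 1*3 + 3*4 = 15
Now contract with column 2 of C:
(AB)_{11} * C_{12} = 14 * -1 = -14
(AB)_{12} * C_{22} = -6 * -2 = 12
(AB)_{13} * C_{32} = 15 * 0 = 0
(ABC)_{12} = -14 + 12 + 0 = -2

-2


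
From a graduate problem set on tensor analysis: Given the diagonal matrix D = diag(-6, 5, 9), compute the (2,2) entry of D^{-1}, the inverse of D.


For a diagonal matrix, the inverse has entries (D^{-1})_{ii} = 1/d_{ii}.
The diagonal entries are: d_{11} = -6, d_{22} = 5, d_{33} = 9
We need (D^{-1})_{22} = 1/d_{22} = 1/5 = 1/5

1/5


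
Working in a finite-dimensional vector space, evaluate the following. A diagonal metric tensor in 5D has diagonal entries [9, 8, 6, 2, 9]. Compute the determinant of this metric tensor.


For a diagonal metric, the determinant is the product of diagonal entries.
Diagonal entries: 9, 8, 6, 2, 9
det(g) = 9 * 8 * 6 * 2 * 9 = 7776

7776


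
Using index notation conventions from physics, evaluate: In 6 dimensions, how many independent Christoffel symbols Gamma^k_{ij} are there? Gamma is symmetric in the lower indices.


Christoffel symbols Gamma^k_{ij} are symmetric in i,j, so there are d * d(d+1)/2 independent symbols.
d = 6
d(d+1)/2 = 6 * 7 / 2 = 21
Total = 6 * 21 = 126

126


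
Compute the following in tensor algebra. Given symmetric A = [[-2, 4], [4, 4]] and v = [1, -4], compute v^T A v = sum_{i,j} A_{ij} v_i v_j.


First compute Av:
(Av)_1 = -2*1 + 4*-4 = -18
(Av)_2 = 4*1 + 4*-4 = -12
Av = [-18, -12]
Then v^T (Av) = 1*-18 + -4*-12
= -18 + 48 = 30

30


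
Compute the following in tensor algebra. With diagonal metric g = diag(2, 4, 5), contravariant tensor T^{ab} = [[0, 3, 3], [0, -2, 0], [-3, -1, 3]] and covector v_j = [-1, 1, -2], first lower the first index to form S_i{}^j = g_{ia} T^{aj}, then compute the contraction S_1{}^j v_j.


Step 1: lower the first index. For a diagonal metric, g_{ia} T^{aj} = g_{ii} T^{ij} (no sum on i).
g_{11} = 2
S_1{}^1 = 2 * T^{11} = 2 * 0 = 0
S_1{}^2 = 2 * T^{12} = 2 * 3 = 6
S_1{}^3 = 2 * T^{13} = 2 * 3 = 6
Step 2: contract S_1{}^j with v_j.
S_1{}^1 * v_1 = 0 * -1 = 0
S_1{}^2 * v_2 = 6 * 1 = 6
S_1{}^3 * v_3 = 6 * -2 = -12
Result = 0 + 6 + -12 = -6

-6


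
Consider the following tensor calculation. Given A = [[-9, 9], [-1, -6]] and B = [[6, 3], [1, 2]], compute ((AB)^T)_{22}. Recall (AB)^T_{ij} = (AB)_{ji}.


(AB)^T_{ij} = (AB)_{ji} = sum_k A_{jk} B_{ki}.
For i=2, j=2 we need (AB)_{22}:
A_{21} * B_{12} = -1 * 3 = -3
A_{22} * B_{22} = -6 * 2 = -12
Sum = -3 + -12 = -15

-15


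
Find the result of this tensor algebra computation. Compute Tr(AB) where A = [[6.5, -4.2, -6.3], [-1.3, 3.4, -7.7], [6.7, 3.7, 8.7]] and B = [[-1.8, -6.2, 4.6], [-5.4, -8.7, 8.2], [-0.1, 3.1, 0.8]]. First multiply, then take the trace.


Tr(AB) = sum_i (AB)_{ii} where (AB)_{ii} = sum_k A_{ik} B_{ki}.
(AB)_{11} = 6.5*-1.8 + -4.2*-5.4 + -6.3*-0.1 = 11.61
(AB)_{22} = -1.3*-6.2 + 3.4*-8.7 + -7.7*3.1 = -45.39
(AB)_{33} = 6.7*4.6 + 3.7*8.2 + 8.7*0.8 = 68.12
Tr(AB) = 11.61 + -45.39 + 68.12 = 34.34

34.34


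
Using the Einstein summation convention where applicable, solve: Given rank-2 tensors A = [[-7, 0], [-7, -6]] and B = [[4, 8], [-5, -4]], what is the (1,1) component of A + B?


Tensor addition is component-wise: (A + B)_{ij} = A_{ij} + B_{ij}.
A_{11} = -7
B_{11} = 4
(A + B)_{11} = -7 + 4 = -3

-3


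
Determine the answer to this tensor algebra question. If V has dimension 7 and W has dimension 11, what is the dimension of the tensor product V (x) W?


The dimension of a tensor product is the product of dimensions.
dim(V) = 7, dim(W) = 11
dim(V (x) W) = 7 * 11 = 77

77


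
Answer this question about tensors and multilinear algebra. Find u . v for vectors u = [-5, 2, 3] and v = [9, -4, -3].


The inner product u . v = sum of u_i * v_i.
Term-by-term: -5 * 9, 2 * -4, 3 * -3
Products: -45, -8, -9
Sum = -45 + -8 + -9 = -62

-62


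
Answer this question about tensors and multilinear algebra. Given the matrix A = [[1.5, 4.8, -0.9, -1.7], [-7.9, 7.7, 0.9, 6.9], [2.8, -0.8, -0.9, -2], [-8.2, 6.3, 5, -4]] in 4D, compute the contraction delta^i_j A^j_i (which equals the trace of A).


The contraction (trace) of a rank-2 tensor is the sum of its diagonal elements.
Diagonal entries: A[1,1] = 1.5, A[2,2] = 7.7, A[3,3] = -0.9, A[4,4] = -4
Tr(A) = 1.5 + 7.7 + -0.9 + -4 = 4.3

4.3


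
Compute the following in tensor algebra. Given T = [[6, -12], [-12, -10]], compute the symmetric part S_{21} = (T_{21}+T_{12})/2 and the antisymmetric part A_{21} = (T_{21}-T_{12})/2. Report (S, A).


T_{21} = -12
T_{12} = -12
S_{21} = (-12 + -12)/2 = -24/2 = -12
A_{21} = (-12 - -12)/2 = 0/2 = 0
Check: S + A = -12 + 0 = -12 = T_{21}.

(-12, 0)


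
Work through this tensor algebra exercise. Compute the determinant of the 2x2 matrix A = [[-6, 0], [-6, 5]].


For a 2x2 matrix [[a, b], [c, d]], det = a*d - b*c.
a = -6, b = 0, c = -6, d = 5
a*d = -6 * 5 = -30
b*c = 0 * -6 = 0
det = -30 - 0 = -30

-30


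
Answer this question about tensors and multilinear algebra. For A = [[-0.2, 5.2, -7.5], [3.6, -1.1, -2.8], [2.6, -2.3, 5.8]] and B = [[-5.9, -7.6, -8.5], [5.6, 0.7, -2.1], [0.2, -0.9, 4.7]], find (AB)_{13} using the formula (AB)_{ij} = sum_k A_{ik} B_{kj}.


(AB)_{ij} = sum_k A_{ik} B_{kj}.
For i=1, j=3:
A_{11} * B_{13} = -0.2 * -8.5 = 1.7
A_{12} * B_{23} = 5.2 * -2.1 = -10.92
A_{13} * B_{33} = -7.5 * 4.7 = -35.25
Sum = 1.7 + -10.92 + -35.25 = -44.47

-44.47


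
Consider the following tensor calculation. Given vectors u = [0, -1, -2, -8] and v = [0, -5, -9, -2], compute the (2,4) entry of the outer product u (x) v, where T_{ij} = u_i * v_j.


The outer product entry T_{ij} = u_i * v_j.
We need i=2, j=4.
u_2 = -1, v_4 = -2
T_{2,4} = -1 * -2 = 2

2


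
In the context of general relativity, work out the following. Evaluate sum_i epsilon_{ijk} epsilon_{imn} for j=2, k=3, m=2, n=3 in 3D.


Using the identity: epsilon_{ijk} epsilon_{imn} = delta_{jm} delta_{kn} - delta_{jn} delta_{km}.
delta_{22} = 1
delta_{33} = 1
delta_{23} = 0
delta_{32} = 0
Result = 1 * 1 - 0 * 0 = 1 - 0 = 1

1


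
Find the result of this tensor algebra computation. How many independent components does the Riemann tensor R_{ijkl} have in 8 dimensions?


The Riemann tensor in d dimensions has d^2(d^2 - 1)/12 independent components.
d = 8, so d^2 = 64
d^2 - 1 = 63
d^2(d^2 - 1) = 64 * 63 = 4032
Divide by 12: 4032 / 12 = 336

336


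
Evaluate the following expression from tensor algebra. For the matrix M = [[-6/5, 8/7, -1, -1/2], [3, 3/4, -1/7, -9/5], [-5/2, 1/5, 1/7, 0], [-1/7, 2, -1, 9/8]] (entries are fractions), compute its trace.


The trace is the sum of diagonal entries.
Diagonal: M[1,1] = -6/5, M[2,2] = 3/4, M[3,3] = 1/7, M[4,4] = 9/8
Tr(M) = -6/5 + 3/4 + 1/7 + 9/8
Computing step by step:
After adding M[1,1]: -6/5
After adding M[2,2]: -9/20
After adding M[3,3]: -43/140
After adding M[4,4]: 229/280
Tr(M) = 229/280

229/280


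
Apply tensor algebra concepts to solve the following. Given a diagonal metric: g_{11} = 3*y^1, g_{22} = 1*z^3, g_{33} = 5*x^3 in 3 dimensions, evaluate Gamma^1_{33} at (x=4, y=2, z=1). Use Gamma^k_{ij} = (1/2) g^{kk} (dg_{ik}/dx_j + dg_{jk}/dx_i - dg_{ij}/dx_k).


For a diagonal metric, Gamma^k_{ij} = (1/2) g^{kk} (dg_{ik}/dx_j + dg_{jk}/dx_i - dg_{ij}/dx_k).
The metric is diagonal, so g_{ab} = 0 for a != b.
At the given point: g_{11} = 6, g_{22} = 1, g_{33} = 320
g^{11} = 1/6
dg_{31}/dx_3 = 0 (off-diagonal)
dg_{31}/dx_3 = 0 (off-diagonal)
dg_{33}/dx_1 = dg_{33}/dx_1 = 240
Numerator = 0 + 0 - 240 = -240
Gamma^1_{33} = -240 / (2 * 6) = -20

-20
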